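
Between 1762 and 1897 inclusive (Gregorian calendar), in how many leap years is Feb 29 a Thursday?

Leap years in 1762–1897: 33 of them.
Feb 29 weekday advances by 5 (mod 7) from one leap year to the next four years later (or differs when a century non-leap intervenes).
Leap-day weekdays: 1764:Wed 1768:Mon 1772:Sat 1776:Thu✓ 1780:Tue 1784:Sun 1788:Fri 1792:Wed 1796:Mon 1804:Wed 1808:Mon 1812:Sat 1816:Thu✓ …(7 more)… 1848:Tue 1852:Sun 1856:Fri 1860:Wed 1864:Mon 1868:Sat 1872:Thu✓ 1876:Tue 1880:Sun 1884:Fri 1888:Wed 1892:Mon 1896:Sat
Thursday: 1776, 1816, 1844, 1872 → 4.

4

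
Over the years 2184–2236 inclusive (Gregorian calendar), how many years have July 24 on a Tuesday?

Track July 24's weekday year by year (advancing +1, or +2 across a Feb 29):
  2184: Sat  2185: Sun (+1)  2186: Mon (+1)  2187: Tue (+1) ✓  2188: Thu (+2)
  2189: Fri (+1)  2190: Sat (+1)  2191: Sun (+1)  2192: Tue (+2) ✓  2193: Wed (+1)
  2194: Thu (+1)  2195: Fri (+1)  2196: Sun (+2)  2197: Mon (+1)  … (25 more years) …
  2223: Thu (+1)  2224: Sat (+2)  2225: Sun (+1)  2226: Mon (+1)  2227: Tue (+1) ✓
  2228: Thu (+2)  2229: Fri (+1)  2230: Sat (+1)  2231: Sun (+1)  2232: Tue (+2) ✓
  2233: Wed (+1)  2234: Thu (+1)  2235: Fri (+1)  2236: Sun (+2)
Tuesday years: 2187, 2192, 2198, 2204, 2210, 2221, 2227, 2232 — 8 in total.

8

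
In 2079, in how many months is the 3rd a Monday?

Check the 3rd of each month of 2079: Jan 3: Tue, Feb 3: Fri, Mar 3: Fri, Apr 3: Mon, May 3: Wed, Jun 3: Sat, Jul 3: Mon, Aug 3: Thu, Sep 3: Sun, Oct 3: Tue, Nov 3: Fri, Dec 3: Sun.
Monday occurs in April, July — 2 months.

2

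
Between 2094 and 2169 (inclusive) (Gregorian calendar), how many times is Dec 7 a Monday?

11

Track Dec 7's weekday year by year (advancing +1, or +2 across a Feb 29):
  2094: Tue  2095: Wed (+1)  2096: Fri (+2)  2097: Sat (+1)  2098: Sun (+1)
  2099: Mon (+1) ✓  2100: Tue (+1)  2101: Wed (+1)  2102: Thu (+1)  2103: Fri (+1)
  2104: Sun (+2)  2105: Mon (+1) ✓  2106: Tue (+1)  2107: Wed (+1)  … (48 more years) …
  2156: Tue (+2)  2157: Wed (+1)  2158: Thu (+1)  2159: Fri (+1)  2160: Sun (+2)
  2161: Mon (+1) ✓  2162: Tue (+1)  2163: Wed (+1)  2164: Fri (+2)  2165: Sat (+1)
  2166: Sun (+1)  2167: Mon (+1) ✓  2168: Wed (+2)  2169: Thu (+1)
Monday years: 2099, 2105, 2111, 2116, 2122, 2133, 2139, 2144, 2150, 2161, 2167 — 11 in total.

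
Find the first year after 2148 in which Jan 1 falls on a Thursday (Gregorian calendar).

2150

Jan 1 advances by 2 weekdays after a leap year and by 1 after a common year.
2148: Jan 1 is Monday (leap).
2149: Wednesday
2150: Thursday
2150 begins on a Thursday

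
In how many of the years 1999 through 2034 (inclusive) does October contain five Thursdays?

October has 31 days; it has five Thursdays when Thursday falls among the first (month-length − 28) days — i.e. when October 1 is one of Thursday/Wednesday/Tuesday.
October 1 by year: 1999:Fri 2000:Sun 2001:Mon 2002:Tue✓ 2003:Wed✓ 2004:Fri 2005:Sat 2006:Sun 2007:Mon 2008:Wed✓ 2009:Thu✓ 2010:Fri 2011:Sat 2012:Mon 2013:Tue✓ …(6 more)… 2020:Thu✓ 2021:Fri 2022:Sat 2023:Sun 2024:Tue✓ 2025:Wed✓ 2026:Thu✓ 2027:Fri 2028:Sun 2029:Mon 2030:Tue✓ 2031:Wed✓ 2032:Fri 2033:Sat 2034:Sun
Years with five Thursdays: 2002, 2003, 2008, 2009, 2013, 2014, 2015, 2019, 2020, 2024, 2025, 2026, 2030, 2031 → 14.

14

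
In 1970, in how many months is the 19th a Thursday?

3

Check the 19th of each month of 1970: Jan 19: Mon, Feb 19: Thu, Mar 19: Thu, Apr 19: Sun, May 19: Tue, Jun 19: Fri, Jul 19: Sun, Aug 19: Wed, Sep 19: Sat, Oct 19: Mon, Nov 19: Thu, Dec 19: Sat.
Thursday occurs in February, March, November — 3 months.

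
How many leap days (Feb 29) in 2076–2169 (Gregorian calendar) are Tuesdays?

Leap years in 2076–2169: 23 of them.
Feb 29 weekday advances by 5 (mod 7) from one leap year to the next four years later (or differs when a century non-leap intervenes).
Leap-day weekdays: 2076:Sat 2080:Thu 2084:Tue✓ 2088:Sun 2092:Fri 2096:Wed 2104:Fri 2108:Wed 2112:Mon 2116:Sat 2120:Thu 2124:Tue✓ 2128:Sun 2132:Fri 2136:Wed 2140:Mon 2144:Sat 2148:Thu 2152:Tue✓ 2156:Sun 2160:Fri 2164:Wed 2168:Mon
Tuesday: 2084, 2124, 2152 → 3.

3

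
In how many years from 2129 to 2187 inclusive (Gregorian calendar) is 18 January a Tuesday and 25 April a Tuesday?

2

Check each year's weekday for 18 January and 25 April:
  2129: Tue/Mon  2130: Wed/Tue  2131: Thu/Wed  2132: Fri/Fri  2133: Sun/Sat  2134: Mon/Sun  2135: Tue/Mon  2136: Wed/Wed  2137: Fri/Thu  2138: Sat/Fri  2139: Sun/Sat  2140: Mon/Mon  2141: Wed/Tue  2142: Thu/Wed  …(31 more)…  2174: Tue/Mon  2175: Wed/Tue  2176: Thu/Thu  2177: Sat/Fri  2178: Sun/Sat  2179: Mon/Sun  2180: Tue/Tue ✓  2181: Thu/Wed  2182: Fri/Thu  2183: Sat/Fri  2184: Sun/Sun  2185: Tue/Mon  2186: Wed/Tue  2187: Thu/Wed
Both conditions hold in: 2152, 2180 — 2.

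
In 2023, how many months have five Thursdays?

A month of length L has five Thursdays iff its first Thursday is on day ≤ L−28 (so day 1–3 in a 31-day month, 1–2 in a 30-day month, day 1 in a leap February).
Checking each month of 2023: Jan starts Sun (31d); Feb starts Wed (28d); Mar starts Wed (31d) ✓; Apr starts Sat (30d); May starts Mon (31d); Jun starts Thu (30d) ✓; Jul starts Sat (31d); Aug starts Tue (31d) ✓; Sep starts Fri (30d); Oct starts Sun (31d); Nov starts Wed (30d) ✓; Dec starts Fri (31d).
Five-Thursday months: March, June, August, November → 4.

4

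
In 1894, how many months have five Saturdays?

4

A month of length L has five Saturdays iff its first Saturday is on day ≤ L−28 (so day 1–3 in a 31-day month, 1–2 in a 30-day month, day 1 in a leap February).
Checking each month of 1894: Jan starts Mon (31d); Feb starts Thu (28d); Mar starts Thu (31d) ✓; Apr starts Sun (30d); May starts Tue (31d); Jun starts Fri (30d) ✓; Jul starts Sun (31d); Aug starts Wed (31d); Sep starts Sat (30d) ✓; Oct starts Mon (31d); Nov starts Thu (30d); Dec starts Sat (31d) ✓.
Five-Saturday months: March, June, September, December → 4.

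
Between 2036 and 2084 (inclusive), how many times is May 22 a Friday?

8

Track May 22's weekday year by year (advancing +1, or +2 across a Feb 29):
  2036: Thu  2037: Fri (+1) ✓  2038: Sat (+1)  2039: Sun (+1)  2040: Tue (+2)
  2041: Wed (+1)  2042: Thu (+1)  2043: Fri (+1) ✓  2044: Sun (+2)  2045: Mon (+1)
  2046: Tue (+1)  2047: Wed (+1)  2048: Fri (+2) ✓  2049: Sat (+1)  … (21 more years) …
  2071: Fri (+1) ✓  2072: Sun (+2)  2073: Mon (+1)  2074: Tue (+1)  2075: Wed (+1)
  2076: Fri (+2) ✓  2077: Sat (+1)  2078: Sun (+1)  2079: Mon (+1)  2080: Wed (+2)
  2081: Thu (+1)  2082: Fri (+1) ✓  2083: Sat (+1)  2084: Mon (+2)
Friday years: 2037, 2043, 2048, 2054, 2065, 2071, 2076, 2082 — 8 in total.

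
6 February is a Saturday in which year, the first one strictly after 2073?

From one year to the next, a fixed date's weekday advances by 1, or by 2 when a Feb 29 lies between the two dates.
2073: February 6 is Monday.
2074: Tuesday (+1)
2075: Wednesday (+1)
2076: Thursday (+1)
2077: Saturday (+2)
6 February falls on a Saturday in 2077.

2077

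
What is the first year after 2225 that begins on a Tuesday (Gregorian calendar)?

Jan 1 advances by 2 weekdays after a leap year and by 1 after a common year.
2225: Jan 1 is Saturday.
2226: Sunday
2227: Monday
2228: Tuesday (leap)
2228 begins on a Tuesday

2228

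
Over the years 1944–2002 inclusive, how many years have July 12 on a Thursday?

9

Track July 12's weekday year by year (advancing +1, or +2 across a Feb 29):
  1944: Wed  1945: Thu (+1) ✓  1946: Fri (+1)  1947: Sat (+1)  1948: Mon (+2)
  1949: Tue (+1)  1950: Wed (+1)  1951: Thu (+1) ✓  1952: Sat (+2)  1953: Sun (+1)
  1954: Mon (+1)  1955: Tue (+1)  1956: Thu (+2) ✓  1957: Fri (+1)  … (31 more years) …
  1989: Wed (+1)  1990: Thu (+1) ✓  1991: Fri (+1)  1992: Sun (+2)  1993: Mon (+1)
  1994: Tue (+1)  1995: Wed (+1)  1996: Fri (+2)  1997: Sat (+1)  1998: Sun (+1)
  1999: Mon (+1)  2000: Wed (+2)  2001: Thu (+1) ✓  2002: Fri (+1)
Thursday years: 1945, 1951, 1956, 1962, 1973, 1979, 1984, 1990, 2001 — 9 in total.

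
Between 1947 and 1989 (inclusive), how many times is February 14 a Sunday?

6

Track February 14's weekday year by year (advancing +1, or +2 across a Feb 29):
  1947: Fri  1948: Sat (+1)  1949: Mon (+2)  1950: Tue (+1)  1951: Wed (+1)
  1952: Thu (+1)  1953: Sat (+2)  1954: Sun (+1) ✓  1955: Mon (+1)  1956: Tue (+1)
  1957: Thu (+2)  1958: Fri (+1)  1959: Sat (+1)  1960: Sun (+1) ✓  … (15 more years) …
  1976: Sat (+1)  1977: Mon (+2)  1978: Tue (+1)  1979: Wed (+1)  1980: Thu (+1)
  1981: Sat (+2)  1982: Sun (+1) ✓  1983: Mon (+1)  1984: Tue (+1)  1985: Thu (+2)
  1986: Fri (+1)  1987: Sat (+1)  1988: Sun (+1) ✓  1989: Tue (+2)
Sunday years: 1954, 1960, 1965, 1971, 1982, 1988 — 6 in total.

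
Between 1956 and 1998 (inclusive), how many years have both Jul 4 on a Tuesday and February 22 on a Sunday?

Check each year's weekday for Jul 4 and February 22:
  1956: Wed/Wed  1957: Thu/Fri  1958: Fri/Sat  1959: Sat/Sun  1960: Mon/Mon  1961: Tue/Wed  1962: Wed/Thu  1963: Thu/Fri  1964: Sat/Sat  1965: Sun/Mon  1966: Mon/Tue  1967: Tue/Wed  1968: Thu/Thu  1969: Fri/Sat  …(15 more)…  1985: Thu/Fri  1986: Fri/Sat  1987: Sat/Sun  1988: Mon/Mon  1989: Tue/Wed  1990: Wed/Thu  1991: Thu/Fri  1992: Sat/Sat  1993: Sun/Mon  1994: Mon/Tue  1995: Tue/Wed  1996: Thu/Thu  1997: Fri/Sat  1998: Sat/Sun
Both conditions hold in: no year — 0.

0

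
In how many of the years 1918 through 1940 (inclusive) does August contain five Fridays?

August has 31 days; it has five Fridays when Friday falls among the first (month-length − 28) days — i.e. when August 1 is one of Friday/Thursday/Wednesday.
August 1 by year: 1918:Thu✓ 1919:Fri✓ 1920:Sun 1921:Mon 1922:Tue 1923:Wed✓ 1924:Fri✓ 1925:Sat 1926:Sun 1927:Mon 1928:Wed✓ 1929:Thu✓ 1930:Fri✓ 1931:Sat 1932:Mon 1933:Tue 1934:Wed✓ 1935:Thu✓ 1936:Sat 1937:Sun 1938:Mon 1939:Tue 1940:Thu✓
Years with five Fridays: 1918, 1919, 1923, 1924, 1928, 1929, 1930, 1934, 1935, 1940 → 10.

10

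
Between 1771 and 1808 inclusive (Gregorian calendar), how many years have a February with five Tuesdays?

February has 28 days (29 in leap years); it has five Tuesdays when Tuesday falls among the first (month-length − 28) days — i.e. when February 1 is Tuesday in a leap year (never in a common year).
February 1 by year: 1771:Fri 1772:Sat 1773:Mon 1774:Tue 1775:Wed 1776:Thu 1777:Sat 1778:Sun 1779:Mon 1780:Tue✓ 1781:Thu 1782:Fri 1783:Sat 1784:Sun 1785:Tue …(8 more)… 1794:Sat 1795:Sun 1796:Mon 1797:Wed 1798:Thu 1799:Fri 1800:Sat 1801:Sun 1802:Mon 1803:Tue 1804:Wed 1805:Fri 1806:Sat 1807:Sun 1808:Mon
Years with five Tuesdays: 1780 → 1.

1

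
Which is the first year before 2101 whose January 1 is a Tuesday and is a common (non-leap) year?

Jan 1 advances by 2 weekdays after a leap year and by 1 after a common year.
2101: Jan 1 is Saturday.
2100: Friday
2099: Thursday
2098: Wednesday
2097: Tuesday
2097 begins on a Tuesday and is a common year.

2097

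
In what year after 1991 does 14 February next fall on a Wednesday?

From one year to the next, a fixed date's weekday advances by 1, or by 2 when a Feb 29 lies between the two dates.
1991: February 14 is Thursday.
1992: Friday (+1)
1993: Sunday (+2)
1994: Monday (+1)
1995: Tuesday (+1)
1996: Wednesday (+1)
14 February falls on a Wednesday in 1996.

1996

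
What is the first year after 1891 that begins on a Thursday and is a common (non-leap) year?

Jan 1 advances by 2 weekdays after a leap year and by 1 after a common year.
1891: Jan 1 is Thursday.
1892: Friday (leap)
1893: Sunday
1894: Monday
1895: Tuesday
1896: Wednesday (leap)
1897: Friday
1898: Saturday
1899: Sunday
1900: Monday
1901: Tuesday
1902: Wednesday
1903: Thursday
1903 begins on a Thursday and is a common year.

1903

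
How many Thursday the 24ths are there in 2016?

2

Check the 24th of each month of 2016: Jan 24: Sun, Feb 24: Wed, Mar 24: Thu, Apr 24: Sun, May 24: Tue, Jun 24: Fri, Jul 24: Sun, Aug 24: Wed, Sep 24: Sat, Oct 24: Mon, Nov 24: Thu, Dec 24: Sat.
Thursday occurs in March, November — 2 months.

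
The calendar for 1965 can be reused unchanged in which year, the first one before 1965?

1954

Two years share a calendar iff Jan 1 falls on the same weekday and both are leap or both are common. 1965: Jan 1 is Friday, common year.
1964: Jan 1 Wednesday, leap
1963: Jan 1 Tuesday, common
1962: Jan 1 Monday, common
1961: Jan 1 Sunday, common
1960: Jan 1 Friday, leap
1959: Jan 1 Thursday, common
1958: Jan 1 Wednesday, common
1957: Jan 1 Tuesday, common
1956: Jan 1 Sunday, leap
1955: Jan 1 Saturday, common
1954: Jan 1 Friday, common
1954 matches on both conditions.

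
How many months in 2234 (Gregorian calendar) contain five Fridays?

A month of length L has five Fridays iff its first Friday is on day ≤ L−28 (so day 1–3 in a 31-day month, 1–2 in a 30-day month, day 1 in a leap February).
Checking each month of 2234: Jan starts Wed (31d) ✓; Feb starts Sat (28d); Mar starts Sat (31d); Apr starts Tue (30d); May starts Thu (31d) ✓; Jun starts Sun (30d); Jul starts Tue (31d); Aug starts Fri (31d) ✓; Sep starts Mon (30d); Oct starts Wed (31d) ✓; Nov starts Sat (30d); Dec starts Mon (31d).
Five-Friday months: January, May, August, October → 4.

4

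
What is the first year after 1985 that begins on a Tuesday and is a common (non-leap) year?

Jan 1 advances by 2 weekdays after a leap year and by 1 after a common year.
1985: Jan 1 is Tuesday.
1986: Wednesday
1987: Thursday
1988: Friday (leap)
1989: Sunday
1990: Monday
1991: Tuesday
1991 begins on a Tuesday and is a common year.

1991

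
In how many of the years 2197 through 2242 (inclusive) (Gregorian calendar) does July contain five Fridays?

July has 31 days; it has five Fridays when Friday falls among the first (month-length − 28) days — i.e. when July 1 is one of Friday/Thursday/Wednesday.
July 1 by year: 2197:Sat 2198:Sun 2199:Mon 2200:Tue 2201:Wed✓ 2202:Thu✓ 2203:Fri✓ 2204:Sun 2205:Mon 2206:Tue 2207:Wed✓ 2208:Fri✓ 2209:Sat 2210:Sun 2211:Mon …(16 more)… 2228:Tue 2229:Wed✓ 2230:Thu✓ 2231:Fri✓ 2232:Sun 2233:Mon 2234:Tue 2235:Wed✓ 2236:Fri✓ 2237:Sat 2238:Sun 2239:Mon 2240:Wed✓ 2241:Thu✓ 2242:Fri✓
Years with five Fridays: 2201, 2202, 2203, 2207, 2208, 2212, 2213, 2214, 2218, 2219, 2224, 2225, 2229, 2230, 2231, 2235, 2236, 2240, 2241, 2242 → 20.

20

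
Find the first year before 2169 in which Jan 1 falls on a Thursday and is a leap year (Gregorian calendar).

2156

Jan 1 advances by 2 weekdays after a leap year and by 1 after a common year.
2169: Jan 1 is Sunday.
2168: Friday (leap)
2167: Thursday
2166: Wednesday
2165: Tuesday
2164: Sunday (leap)
2163: Saturday
2162: Friday
2161: Thursday
2160: Tuesday (leap)
2159: Monday
2158: Sunday
2157: Saturday
2156: Thursday (leap)
2156 begins on a Thursday and is a leap year.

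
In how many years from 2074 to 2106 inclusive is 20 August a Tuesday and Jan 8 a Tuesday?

Check each year's weekday for 20 August and Jan 8:
  2074: Mon/Mon  2075: Tue/Tue ✓  2076: Thu/Wed  2077: Fri/Fri  2078: Sat/Sat  2079: Sun/Sun  2080: Tue/Mon  2081: Wed/Wed  2082: Thu/Thu  2083: Fri/Fri  2084: Sun/Sat  2085: Mon/Mon  2086: Tue/Tue ✓  2087: Wed/Wed  …(5 more)…  2093: Thu/Thu  2094: Fri/Fri  2095: Sat/Sat  2096: Mon/Sun  2097: Tue/Tue ✓  2098: Wed/Wed  2099: Thu/Thu  2100: Fri/Fri  2101: Sat/Sat  2102: Sun/Sun  2103: Mon/Mon  2104: Wed/Tue  2105: Thu/Thu  2106: Fri/Fri
Both conditions hold in: 2075, 2086, 2097 — 3.

3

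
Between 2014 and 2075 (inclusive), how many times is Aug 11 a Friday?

9

Track Aug 11's weekday year by year (advancing +1, or +2 across a Feb 29):
  2014: Mon  2015: Tue (+1)  2016: Thu (+2)  2017: Fri (+1) ✓  2018: Sat (+1)
  2019: Sun (+1)  2020: Tue (+2)  2021: Wed (+1)  2022: Thu (+1)  2023: Fri (+1) ✓
  2024: Sun (+2)  2025: Mon (+1)  2026: Tue (+1)  2027: Wed (+1)  … (34 more years) …
  2062: Fri (+1) ✓  2063: Sat (+1)  2064: Mon (+2)  2065: Tue (+1)  2066: Wed (+1)
  2067: Thu (+1)  2068: Sat (+2)  2069: Sun (+1)  2070: Mon (+1)  2071: Tue (+1)
  2072: Thu (+2)  2073: Fri (+1) ✓  2074: Sat (+1)  2075: Sun (+1)
Friday years: 2017, 2023, 2028, 2034, 2045, 2051, 2056, 2062, 2073 — 9 in total.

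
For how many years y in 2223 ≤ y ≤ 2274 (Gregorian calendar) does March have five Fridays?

March has 31 days; it has five Fridays when Friday falls among the first (month-length − 28) days — i.e. when March 1 is one of Friday/Thursday/Wednesday.
March 1 by year: 2223:Sat 2224:Mon 2225:Tue 2226:Wed✓ 2227:Thu✓ 2228:Sat 2229:Sun 2230:Mon 2231:Tue 2232:Thu✓ 2233:Fri✓ 2234:Sat 2235:Sun 2236:Tue 2237:Wed✓ …(22 more)… 2260:Thu✓ 2261:Fri✓ 2262:Sat 2263:Sun 2264:Tue 2265:Wed✓ 2266:Thu✓ 2267:Fri✓ 2268:Sun 2269:Mon 2270:Tue 2271:Wed✓ 2272:Fri✓ 2273:Sat 2274:Sun
Years with five Fridays: 2226, 2227, 2232, 2233, 2237, 2238, 2239, 2243, 2244, 2248, 2249, 2250, 2254, 2255, 2260, 2261, 2265, 2266, 2267, 2271, 2272 → 21.

21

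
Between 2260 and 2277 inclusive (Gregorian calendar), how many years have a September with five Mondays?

5

September has 30 days; it has five Mondays when Monday falls among the first (month-length − 28) days — i.e. when September 1 is one of Monday/Sunday.
September 1 by year: 2260:Sat 2261:Sun✓ 2262:Mon✓ 2263:Tue 2264:Thu 2265:Fri 2266:Sat 2267:Sun✓ 2268:Tue 2269:Wed 2270:Thu 2271:Fri 2272:Sun✓ 2273:Mon✓ 2274:Tue 2275:Wed 2276:Fri 2277:Sat
Years with five Mondays: 2261, 2262, 2267, 2272, 2273 → 5.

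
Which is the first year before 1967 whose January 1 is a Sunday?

1961

Jan 1 advances by 2 weekdays after a leap year and by 1 after a common year.
1967: Jan 1 is Sunday.
1966: Saturday
1965: Friday
1964: Wednesday (leap)
1963: Tuesday
1962: Monday
1961: Sunday
1961 begins on a Sunday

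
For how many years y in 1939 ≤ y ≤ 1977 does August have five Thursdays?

August has 31 days; it has five Thursdays when Thursday falls among the first (month-length − 28) days — i.e. when August 1 is one of Thursday/Wednesday/Tuesday.
August 1 by year: 1939:Tue✓ 1940:Thu✓ 1941:Fri 1942:Sat 1943:Sun 1944:Tue✓ 1945:Wed✓ 1946:Thu✓ 1947:Fri 1948:Sun 1949:Mon 1950:Tue✓ 1951:Wed✓ 1952:Fri 1953:Sat …(9 more)… 1963:Thu✓ 1964:Sat 1965:Sun 1966:Mon 1967:Tue✓ 1968:Thu✓ 1969:Fri 1970:Sat 1971:Sun 1972:Tue✓ 1973:Wed✓ 1974:Thu✓ 1975:Fri 1976:Sun 1977:Mon
Years with five Thursdays: 1939, 1940, 1944, 1945, 1946, 1950, 1951, 1956, 1957, 1961, 1962, 1963, 1967, 1968, 1972, 1973, 1974 → 17.

17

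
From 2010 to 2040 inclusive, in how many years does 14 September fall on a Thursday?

Track 14 September's weekday year by year (advancing +1, or +2 across a Feb 29):
  2010: Tue  2011: Wed (+1)  2012: Fri (+2)  2013: Sat (+1)  2014: Sun (+1)
  2015: Mon (+1)  2016: Wed (+2)  2017: Thu (+1) ✓  2018: Fri (+1)  2019: Sat (+1)
  2020: Mon (+2)  2021: Tue (+1)  2022: Wed (+1)  2023: Thu (+1) ✓  … (3 more years) …
  2027: Tue (+1)  2028: Thu (+2) ✓  2029: Fri (+1)  2030: Sat (+1)  2031: Sun (+1)
  2032: Tue (+2)  2033: Wed (+1)  2034: Thu (+1) ✓  2035: Fri (+1)  2036: Sun (+2)
  2037: Mon (+1)  2038: Tue (+1)  2039: Wed (+1)  2040: Fri (+2)
Thursday years: 2017, 2023, 2028, 2034 — 4 in total.

4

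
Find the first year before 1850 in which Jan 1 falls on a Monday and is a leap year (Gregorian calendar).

Jan 1 advances by 2 weekdays after a leap year and by 1 after a common year.
1850: Jan 1 is Tuesday.
1849: Monday
1848: Saturday (leap)
1847: Friday
1846: Thursday
1845: Wednesday
1844: Monday (leap)
1844 begins on a Monday and is a leap year.

1844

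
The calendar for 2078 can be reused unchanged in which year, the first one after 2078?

Two years share a calendar iff Jan 1 falls on the same weekday and both are leap or both are common. 2078: Jan 1 is Saturday, common year.
2079: Jan 1 Sunday, common
2080: Jan 1 Monday, leap
2081: Jan 1 Wednesday, common
2082: Jan 1 Thursday, common
2083: Jan 1 Friday, common
2084: Jan 1 Saturday, leap
2085: Jan 1 Monday, common
2086: Jan 1 Tuesday, common
2087: Jan 1 Wednesday, common
2088: Jan 1 Thursday, leap
2089: Jan 1 Saturday, common
2089 matches on both conditions.

2089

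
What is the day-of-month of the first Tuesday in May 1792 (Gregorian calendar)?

1

May 1, 1792 is a Tuesday, so the first Tuesday is the 1st.
The first Tuesday is 1 + 0 = 1.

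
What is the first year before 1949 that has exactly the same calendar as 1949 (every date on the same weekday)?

1938

Two years share a calendar iff Jan 1 falls on the same weekday and both are leap or both are common. 1949: Jan 1 is Saturday, common year.
1948: Jan 1 Thursday, leap
1947: Jan 1 Wednesday, common
1946: Jan 1 Tuesday, common
1945: Jan 1 Monday, common
1944: Jan 1 Saturday, leap
1943: Jan 1 Friday, common
1942: Jan 1 Thursday, common
1941: Jan 1 Wednesday, common
1940: Jan 1 Monday, leap
1939: Jan 1 Sunday, common
1938: Jan 1 Saturday, common
1938 matches on both conditions.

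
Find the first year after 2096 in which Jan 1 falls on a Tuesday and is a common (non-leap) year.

Jan 1 advances by 2 weekdays after a leap year and by 1 after a common year.
2096: Jan 1 is Sunday (leap).
2097: Tuesday
2097 begins on a Tuesday and is a common year.

2097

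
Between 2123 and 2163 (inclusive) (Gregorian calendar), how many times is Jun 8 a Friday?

Track Jun 8's weekday year by year (advancing +1, or +2 across a Feb 29):
  2123: Tue  2124: Thu (+2)  2125: Fri (+1) ✓  2126: Sat (+1)  2127: Sun (+1)
  2128: Tue (+2)  2129: Wed (+1)  2130: Thu (+1)  2131: Fri (+1) ✓  2132: Sun (+2)
  2133: Mon (+1)  2134: Tue (+1)  2135: Wed (+1)  2136: Fri (+2) ✓  … (13 more years) …
  2150: Mon (+1)  2151: Tue (+1)  2152: Thu (+2)  2153: Fri (+1) ✓  2154: Sat (+1)
  2155: Sun (+1)  2156: Tue (+2)  2157: Wed (+1)  2158: Thu (+1)  2159: Fri (+1) ✓
  2160: Sun (+2)  2161: Mon (+1)  2162: Tue (+1)  2163: Wed (+1)
Friday years: 2125, 2131, 2136, 2142, 2153, 2159 — 6 in total.

6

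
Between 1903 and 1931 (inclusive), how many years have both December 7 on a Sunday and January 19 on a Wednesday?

0

Check each year's weekday for December 7 and January 19:
  1903: Mon/Mon  1904: Wed/Tue  1905: Thu/Thu  1906: Fri/Fri  1907: Sat/Sat  1908: Mon/Sun  1909: Tue/Tue  1910: Wed/Wed  1911: Thu/Thu  1912: Sat/Fri  1913: Sun/Sun  1914: Mon/Mon  1915: Tue/Tue  1916: Thu/Wed  1917: Fri/Fri  1918: Sat/Sat  1919: Sun/Sun  1920: Tue/Mon  1921: Wed/Wed  1922: Thu/Thu  1923: Fri/Fri  1924: Sun/Sat  1925: Mon/Mon  1926: Tue/Tue  1927: Wed/Wed  1928: Fri/Thu  1929: Sat/Sat  1930: Sun/Sun  1931: Mon/Mon
Both conditions hold in: no year — 0.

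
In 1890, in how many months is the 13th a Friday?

Check the 13th of each month of 1890: Jan 13: Mon, Feb 13: Thu, Mar 13: Thu, Apr 13: Sun, May 13: Tue, Jun 13: Fri, Jul 13: Sun, Aug 13: Wed, Sep 13: Sat, Oct 13: Mon, Nov 13: Thu, Dec 13: Sat.
Friday occurs in June — 1 month.

1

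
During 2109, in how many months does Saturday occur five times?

A month of length L has five Saturdays iff its first Saturday is on day ≤ L−28 (so day 1–3 in a 31-day month, 1–2 in a 30-day month, day 1 in a leap February).
Checking each month of 2109: Jan starts Tue (31d); Feb starts Fri (28d); Mar starts Fri (31d) ✓; Apr starts Mon (30d); May starts Wed (31d); Jun starts Sat (30d) ✓; Jul starts Mon (31d); Aug starts Thu (31d) ✓; Sep starts Sun (30d); Oct starts Tue (31d); Nov starts Fri (30d) ✓; Dec starts Sun (31d).
Five-Saturday months: March, June, August, November → 4.

4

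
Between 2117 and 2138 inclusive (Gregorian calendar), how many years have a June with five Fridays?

6

June has 30 days; it has five Fridays when Friday falls among the first (month-length − 28) days — i.e. when June 1 is one of Friday/Thursday.
June 1 by year: 2117:Tue 2118:Wed 2119:Thu✓ 2120:Sat 2121:Sun 2122:Mon 2123:Tue 2124:Thu✓ 2125:Fri✓ 2126:Sat 2127:Sun 2128:Tue 2129:Wed 2130:Thu✓ 2131:Fri✓ 2132:Sun 2133:Mon 2134:Tue 2135:Wed 2136:Fri✓ 2137:Sat 2138:Sun
Years with five Fridays: 2119, 2124, 2125, 2130, 2131, 2136 → 6.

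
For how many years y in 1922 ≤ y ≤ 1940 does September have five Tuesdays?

5

September has 30 days; it has five Tuesdays when Tuesday falls among the first (month-length − 28) days — i.e. when September 1 is one of Tuesday/Monday.
September 1 by year: 1922:Fri 1923:Sat 1924:Mon✓ 1925:Tue✓ 1926:Wed 1927:Thu 1928:Sat 1929:Sun 1930:Mon✓ 1931:Tue✓ 1932:Thu 1933:Fri 1934:Sat 1935:Sun 1936:Tue✓ 1937:Wed 1938:Thu 1939:Fri 1940:Sun
Years with five Tuesdays: 1924, 1925, 1930, 1931, 1936 → 5.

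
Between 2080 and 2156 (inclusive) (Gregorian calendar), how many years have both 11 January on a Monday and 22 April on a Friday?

2

Check each year's weekday for 11 January and 22 April:
  2080: Thu/Mon  2081: Sat/Tue  2082: Sun/Wed  2083: Mon/Thu  2084: Tue/Sat  2085: Thu/Sun  2086: Fri/Mon  2087: Sat/Tue  2088: Sun/Thu  2089: Tue/Fri  2090: Wed/Sat  2091: Thu/Sun  2092: Fri/Tue  2093: Sun/Wed  …(49 more)…  2143: Fri/Mon  2144: Sat/Wed  2145: Mon/Thu  2146: Tue/Fri  2147: Wed/Sat  2148: Thu/Mon  2149: Sat/Tue  2150: Sun/Wed  2151: Mon/Thu  2152: Tue/Sat  2153: Thu/Sun  2154: Fri/Mon  2155: Sat/Tue  2156: Sun/Thu
Both conditions hold in: 2112, 2140 — 2.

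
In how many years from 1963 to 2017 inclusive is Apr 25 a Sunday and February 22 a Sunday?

2

Check each year's weekday for Apr 25 and February 22:
  1963: Thu/Fri  1964: Sat/Sat  1965: Sun/Mon  1966: Mon/Tue  1967: Tue/Wed  1968: Thu/Thu  1969: Fri/Sat  1970: Sat/Sun  1971: Sun/Mon  1972: Tue/Tue  1973: Wed/Thu  1974: Thu/Fri  1975: Fri/Sat  1976: Sun/Sun ✓  …(27 more)…  2004: Sun/Sun ✓  2005: Mon/Tue  2006: Tue/Wed  2007: Wed/Thu  2008: Fri/Fri  2009: Sat/Sun  2010: Sun/Mon  2011: Mon/Tue  2012: Wed/Wed  2013: Thu/Fri  2014: Fri/Sat  2015: Sat/Sun  2016: Mon/Mon  2017: Tue/Wed
Both conditions hold in: 1976, 2004 — 2.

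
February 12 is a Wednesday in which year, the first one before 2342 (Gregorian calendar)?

2341

From one year to the next, a fixed date's weekday advances by 1, or by 2 when a Feb 29 lies between the two dates.
2342: February 12 is Thursday.
2341: Wednesday (−1)
February 12 falls on a Wednesday in 2341.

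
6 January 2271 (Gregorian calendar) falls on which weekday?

January 1, 2271 is a Sunday.
January 6 is day 6 of the year, i.e. 5 days after Jan 1.
5 mod 7 = 5, so advance 5 weekdays from Sunday: Friday.

Friday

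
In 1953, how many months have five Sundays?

A month of length L has five Sundays iff its first Sunday is on day ≤ L−28 (so day 1–3 in a 31-day month, 1–2 in a 30-day month, day 1 in a leap February).
Checking each month of 1953: Jan starts Thu (31d); Feb starts Sun (28d); Mar starts Sun (31d) ✓; Apr starts Wed (30d); May starts Fri (31d) ✓; Jun starts Mon (30d); Jul starts Wed (31d); Aug starts Sat (31d) ✓; Sep starts Tue (30d); Oct starts Thu (31d); Nov starts Sun (30d) ✓; Dec starts Tue (31d).
Five-Sunday months: March, May, August, November → 4.

4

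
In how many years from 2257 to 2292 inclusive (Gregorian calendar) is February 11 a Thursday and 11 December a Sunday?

Check each year's weekday for February 11 and 11 December:
  2257: Wed/Fri  2258: Thu/Sat  2259: Fri/Sun  2260: Sat/Tue  2261: Mon/Wed  2262: Tue/Thu  2263: Wed/Fri  2264: Thu/Sun ✓  2265: Sat/Mon  2266: Sun/Tue  2267: Mon/Wed  2268: Tue/Fri  2269: Thu/Sat  2270: Fri/Sun  …(8 more)…  2279: Tue/Thu  2280: Wed/Sat  2281: Fri/Sun  2282: Sat/Mon  2283: Sun/Tue  2284: Mon/Thu  2285: Wed/Fri  2286: Thu/Sat  2287: Fri/Sun  2288: Sat/Tue  2289: Mon/Wed  2290: Tue/Thu  2291: Wed/Fri  2292: Thu/Sun ✓
Both conditions hold in: 2264, 2292 — 2.

2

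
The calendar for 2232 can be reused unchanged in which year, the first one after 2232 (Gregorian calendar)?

Two years share a calendar iff Jan 1 falls on the same weekday and both are leap or both are common. 2232: Jan 1 is Sunday, leap year.
2233: Jan 1 Tuesday, common
2234: Jan 1 Wednesday, common
2235: Jan 1 Thursday, common
2236: Jan 1 Friday, leap
2237: Jan 1 Sunday, common
2238: Jan 1 Monday, common
2239: Jan 1 Tuesday, common
2240: Jan 1 Wednesday, leap
2241: Jan 1 Friday, common
2242: Jan 1 Saturday, common
2243: Jan 1 Sunday, common
2244: Jan 1 Monday, leap
2245: Jan 1 Wednesday, common
2246: Jan 1 Thursday, common
2247: Jan 1 Friday, common
2248: Jan 1 Saturday, leap
2249: Jan 1 Monday, common
2250: Jan 1 Tuesday, common
2251: Jan 1 Wednesday, common
2252: Jan 1 Thursday, leap
2253: Jan 1 Saturday, common
2254: Jan 1 Sunday, common
2255: Jan 1 Monday, common
2256: Jan 1 Tuesday, leap
2257: Jan 1 Thursday, common
2258: Jan 1 Friday, common
2259: Jan 1 Saturday, common
2260: Jan 1 Sunday, leap
2260 matches on both conditions.

2260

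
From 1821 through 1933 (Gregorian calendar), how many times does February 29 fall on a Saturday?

Leap years in 1821–1933: 27 of them.
Feb 29 weekday advances by 5 (mod 7) from one leap year to the next four years later (or differs when a century non-leap intervenes).
Leap-day weekdays: 1824:Sun 1828:Fri 1832:Wed 1836:Mon 1840:Sat✓ 1844:Thu 1848:Tue 1852:Sun 1856:Fri 1860:Wed 1864:Mon 1868:Sat✓ 1872:Thu 1876:Tue 1880:Sun 1884:Fri 1888:Wed 1892:Mon 1896:Sat✓ 1904:Mon 1908:Sat✓ 1912:Thu 1916:Tue 1920:Sun 1924:Fri 1928:Wed 1932:Mon
Saturday: 1840, 1868, 1896, 1908 → 4.

4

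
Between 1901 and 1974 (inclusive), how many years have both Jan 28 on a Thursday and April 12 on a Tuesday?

Check each year's weekday for Jan 28 and April 12:
  1901: Mon/Fri  1902: Tue/Sat  1903: Wed/Sun  1904: Thu/Tue ✓  1905: Sat/Wed  1906: Sun/Thu  1907: Mon/Fri  1908: Tue/Sun  1909: Thu/Mon  1910: Fri/Tue  1911: Sat/Wed  1912: Sun/Fri  1913: Tue/Sat  1914: Wed/Sun  …(46 more)…  1961: Sat/Wed  1962: Sun/Thu  1963: Mon/Fri  1964: Tue/Sun  1965: Thu/Mon  1966: Fri/Tue  1967: Sat/Wed  1968: Sun/Fri  1969: Tue/Sat  1970: Wed/Sun  1971: Thu/Mon  1972: Fri/Wed  1973: Sun/Thu  1974: Mon/Fri
Both conditions hold in: 1904, 1932, 1960 — 3.

3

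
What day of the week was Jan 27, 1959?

January 1, 1959 is a Thursday.
January 27 is day 27 of the year, i.e. 26 days after Jan 1.
26 mod 7 = 5, so advance 5 weekdays from Thursday: Tuesday.

Tuesday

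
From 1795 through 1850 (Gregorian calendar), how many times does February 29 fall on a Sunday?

Leap years in 1795–1850: 13 of them.
Feb 29 weekday advances by 5 (mod 7) from one leap year to the next four years later (or differs when a century non-leap intervenes).
Leap-day weekdays: 1796:Mon 1804:Wed 1808:Mon 1812:Sat 1816:Thu 1820:Tue 1824:Sun✓ 1828:Fri 1832:Wed 1836:Mon 1840:Sat 1844:Thu 1848:Tue
Sunday: 1824 → 1.

1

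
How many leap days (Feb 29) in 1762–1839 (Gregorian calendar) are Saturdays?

2

Leap years in 1762–1839: 18 of them.
Feb 29 weekday advances by 5 (mod 7) from one leap year to the next four years later (or differs when a century non-leap intervenes).
Leap-day weekdays: 1764:Wed 1768:Mon 1772:Sat✓ 1776:Thu 1780:Tue 1784:Sun 1788:Fri 1792:Wed 1796:Mon 1804:Wed 1808:Mon 1812:Sat✓ 1816:Thu 1820:Tue 1824:Sun 1828:Fri 1832:Wed 1836:Mon
Saturday: 1772, 1812 → 2.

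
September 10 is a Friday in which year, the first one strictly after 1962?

1965

From one year to the next, a fixed date's weekday advances by 1, or by 2 when a Feb 29 lies between the two dates.
1962: September 10 is Monday.
1963: Tuesday (+1)
1964: Thursday (+2)
1965: Friday (+1)
September 10 falls on a Friday in 1965.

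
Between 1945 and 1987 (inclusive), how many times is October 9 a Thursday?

Track October 9's weekday year by year (advancing +1, or +2 across a Feb 29):
  1945: Tue  1946: Wed (+1)  1947: Thu (+1) ✓  1948: Sat (+2)  1949: Sun (+1)
  1950: Mon (+1)  1951: Tue (+1)  1952: Thu (+2) ✓  1953: Fri (+1)  1954: Sat (+1)
  1955: Sun (+1)  1956: Tue (+2)  1957: Wed (+1)  1958: Thu (+1) ✓  … (15 more years) …
  1974: Wed (+1)  1975: Thu (+1) ✓  1976: Sat (+2)  1977: Sun (+1)  1978: Mon (+1)
  1979: Tue (+1)  1980: Thu (+2) ✓  1981: Fri (+1)  1982: Sat (+1)  1983: Sun (+1)
  1984: Tue (+2)  1985: Wed (+1)  1986: Thu (+1) ✓  1987: Fri (+1)
Thursday years: 1947, 1952, 1958, 1969, 1975, 1980, 1986 — 7 in total.

7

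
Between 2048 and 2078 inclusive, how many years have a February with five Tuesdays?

February has 28 days (29 in leap years); it has five Tuesdays when Tuesday falls among the first (month-length − 28) days — i.e. when February 1 is Tuesday in a leap year (never in a common year).
February 1 by year: 2048:Sat 2049:Mon 2050:Tue 2051:Wed 2052:Thu 2053:Sat 2054:Sun 2055:Mon 2056:Tue✓ 2057:Thu 2058:Fri 2059:Sat 2060:Sun 2061:Tue 2062:Wed 2063:Thu 2064:Fri 2065:Sun 2066:Mon 2067:Tue 2068:Wed 2069:Fri 2070:Sat 2071:Sun 2072:Mon 2073:Wed 2074:Thu 2075:Fri 2076:Sat 2077:Mon 2078:Tue
Years with five Tuesdays: 2056 → 1.

1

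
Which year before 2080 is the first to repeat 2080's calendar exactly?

2052

Two years share a calendar iff Jan 1 falls on the same weekday and both are leap or both are common. 2080: Jan 1 is Monday, leap year.
2079: Jan 1 Sunday, common
2078: Jan 1 Saturday, common
2077: Jan 1 Friday, common
2076: Jan 1 Wednesday, leap
2075: Jan 1 Tuesday, common
2074: Jan 1 Monday, common
2073: Jan 1 Sunday, common
2072: Jan 1 Friday, leap
2071: Jan 1 Thursday, common
2070: Jan 1 Wednesday, common
2069: Jan 1 Tuesday, common
2068: Jan 1 Sunday, leap
2067: Jan 1 Saturday, common
2066: Jan 1 Friday, common
2065: Jan 1 Thursday, common
2064: Jan 1 Tuesday, leap
2063: Jan 1 Monday, common
2062: Jan 1 Sunday, common
2061: Jan 1 Saturday, common
2060: Jan 1 Thursday, leap
2059: Jan 1 Wednesday, common
2058: Jan 1 Tuesday, common
2057: Jan 1 Monday, common
2056: Jan 1 Saturday, leap
2055: Jan 1 Friday, common
2054: Jan 1 Thursday, common
2053: Jan 1 Wednesday, common
2052: Jan 1 Monday, leap
2052 matches on both conditions.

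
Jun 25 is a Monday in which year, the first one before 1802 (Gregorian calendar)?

From one year to the next, a fixed date's weekday advances by 1, or by 2 when a Feb 29 lies between the two dates.
1802: June 25 is Friday.
1801: Thursday (−1)
1800: Wednesday (−1)
1799: Tuesday (−1)
1798: Monday (−1)
Jun 25 falls on a Monday in 1798.

1798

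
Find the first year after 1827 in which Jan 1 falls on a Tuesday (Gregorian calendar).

Jan 1 advances by 2 weekdays after a leap year and by 1 after a common year.
1827: Jan 1 is Monday.
1828: Tuesday (leap)
1828 begins on a Tuesday

1828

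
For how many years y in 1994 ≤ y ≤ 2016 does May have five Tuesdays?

10

May has 31 days; it has five Tuesdays when Tuesday falls among the first (month-length − 28) days — i.e. when May 1 is one of Tuesday/Monday/Sunday.
May 1 by year: 1994:Sun✓ 1995:Mon✓ 1996:Wed 1997:Thu 1998:Fri 1999:Sat 2000:Mon✓ 2001:Tue✓ 2002:Wed 2003:Thu 2004:Sat 2005:Sun✓ 2006:Mon✓ 2007:Tue✓ 2008:Thu 2009:Fri 2010:Sat 2011:Sun✓ 2012:Tue✓ 2013:Wed 2014:Thu 2015:Fri 2016:Sun✓
Years with five Tuesdays: 1994, 1995, 2000, 2001, 2005, 2006, 2007, 2011, 2012, 2016 → 10.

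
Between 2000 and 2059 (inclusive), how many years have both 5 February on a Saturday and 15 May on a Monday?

Check each year's weekday for 5 February and 15 May:
  2000: Sat/Mon ✓  2001: Mon/Tue  2002: Tue/Wed  2003: Wed/Thu  2004: Thu/Sat  2005: Sat/Sun  2006: Sun/Mon  2007: Mon/Tue  2008: Tue/Thu  2009: Thu/Fri  2010: Fri/Sat  2011: Sat/Sun  2012: Sun/Tue  2013: Tue/Wed  …(32 more)…  2046: Mon/Tue  2047: Tue/Wed  2048: Wed/Fri  2049: Fri/Sat  2050: Sat/Sun  2051: Sun/Mon  2052: Mon/Wed  2053: Wed/Thu  2054: Thu/Fri  2055: Fri/Sat  2056: Sat/Mon ✓  2057: Mon/Tue  2058: Tue/Wed  2059: Wed/Thu
Both conditions hold in: 2000, 2028, 2056 — 3.

3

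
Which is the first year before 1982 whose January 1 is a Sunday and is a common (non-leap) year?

1978

Jan 1 advances by 2 weekdays after a leap year and by 1 after a common year.
1982: Jan 1 is Friday.
1981: Thursday
1980: Tuesday (leap)
1979: Monday
1978: Sunday
1978 begins on a Sunday and is a common year.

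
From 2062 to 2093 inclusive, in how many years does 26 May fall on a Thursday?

Track 26 May's weekday year by year (advancing +1, or +2 across a Feb 29):
  2062: Fri  2063: Sat (+1)  2064: Mon (+2)  2065: Tue (+1)  2066: Wed (+1)
  2067: Thu (+1) ✓  2068: Sat (+2)  2069: Sun (+1)  2070: Mon (+1)  2071: Tue (+1)
  2072: Thu (+2) ✓  2073: Fri (+1)  2074: Sat (+1)  2075: Sun (+1)  … (4 more years) …
  2080: Sun (+2)  2081: Mon (+1)  2082: Tue (+1)  2083: Wed (+1)  2084: Fri (+2)
  2085: Sat (+1)  2086: Sun (+1)  2087: Mon (+1)  2088: Wed (+2)  2089: Thu (+1) ✓
  2090: Fri (+1)  2091: Sat (+1)  2092: Mon (+2)  2093: Tue (+1)
Thursday years: 2067, 2072, 2078, 2089 — 4 in total.

4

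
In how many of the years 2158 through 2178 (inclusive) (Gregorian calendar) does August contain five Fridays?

August has 31 days; it has five Fridays when Friday falls among the first (month-length − 28) days — i.e. when August 1 is one of Friday/Thursday/Wednesday.
August 1 by year: 2158:Tue 2159:Wed✓ 2160:Fri✓ 2161:Sat 2162:Sun 2163:Mon 2164:Wed✓ 2165:Thu✓ 2166:Fri✓ 2167:Sat 2168:Mon 2169:Tue 2170:Wed✓ 2171:Thu✓ 2172:Sat 2173:Sun 2174:Mon 2175:Tue 2176:Thu✓ 2177:Fri✓ 2178:Sat
Years with five Fridays: 2159, 2160, 2164, 2165, 2166, 2170, 2171, 2176, 2177 → 9.

9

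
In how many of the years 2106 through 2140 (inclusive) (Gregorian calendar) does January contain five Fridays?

16

January has 31 days; it has five Fridays when Friday falls among the first (month-length − 28) days — i.e. when January 1 is one of Friday/Thursday/Wednesday.
January 1 by year: 2106:Fri✓ 2107:Sat 2108:Sun 2109:Tue 2110:Wed✓ 2111:Thu✓ 2112:Fri✓ 2113:Sun 2114:Mon 2115:Tue 2116:Wed✓ 2117:Fri✓ 2118:Sat 2119:Sun 2120:Mon …(5 more)… 2126:Tue 2127:Wed✓ 2128:Thu✓ 2129:Sat 2130:Sun 2131:Mon 2132:Tue 2133:Thu✓ 2134:Fri✓ 2135:Sat 2136:Sun 2137:Tue 2138:Wed✓ 2139:Thu✓ 2140:Fri✓
Years with five Fridays: 2106, 2110, 2111, 2112, 2116, 2117, 2121, 2122, 2123, 2127, 2128, 2133, 2134, 2138, 2139, 2140 → 16.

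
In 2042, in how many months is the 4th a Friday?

Check the 4th of each month of 2042: Jan 4: Sat, Feb 4: Tue, Mar 4: Tue, Apr 4: Fri, May 4: Sun, Jun 4: Wed, Jul 4: Fri, Aug 4: Mon, Sep 4: Thu, Oct 4: Sat, Nov 4: Tue, Dec 4: Thu.
Friday occurs in April, July — 2 months.

2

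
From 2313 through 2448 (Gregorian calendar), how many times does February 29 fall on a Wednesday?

5

Leap years in 2313–2448: 34 of them.
Feb 29 weekday advances by 5 (mod 7) from one leap year to the next four years later (or differs when a century non-leap intervenes).
Leap-day weekdays: 2316:Tue 2320:Sun 2324:Fri 2328:Wed✓ 2332:Mon 2336:Sat 2340:Thu 2344:Tue 2348:Sun 2352:Fri 2356:Wed✓ 2360:Mon 2364:Sat …(8 more)… 2400:Tue 2404:Sun 2408:Fri 2412:Wed✓ 2416:Mon 2420:Sat 2424:Thu 2428:Tue 2432:Sun 2436:Fri 2440:Wed✓ 2444:Mon 2448:Sat
Wednesday: 2328, 2356, 2384, 2412, 2440 → 5.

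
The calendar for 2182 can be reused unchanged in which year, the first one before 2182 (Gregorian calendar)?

Two years share a calendar iff Jan 1 falls on the same weekday and both are leap or both are common. 2182: Jan 1 is Tuesday, common year.
2181: Jan 1 Monday, common
2180: Jan 1 Saturday, leap
2179: Jan 1 Friday, common
2178: Jan 1 Thursday, common
2177: Jan 1 Wednesday, common
2176: Jan 1 Monday, leap
2175: Jan 1 Sunday, common
2174: Jan 1 Saturday, common
2173: Jan 1 Friday, common
2172: Jan 1 Wednesday, leap
2171: Jan 1 Tuesday, common
2171 matches on both conditions.

2171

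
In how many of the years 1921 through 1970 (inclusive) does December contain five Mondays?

21

December has 31 days; it has five Mondays when Monday falls among the first (month-length − 28) days — i.e. when December 1 is one of Monday/Sunday/Saturday.
December 1 by year: 1921:Thu 1922:Fri 1923:Sat✓ 1924:Mon✓ 1925:Tue 1926:Wed 1927:Thu 1928:Sat✓ 1929:Sun✓ 1930:Mon✓ 1931:Tue 1932:Thu 1933:Fri 1934:Sat✓ 1935:Sun✓ …(20 more)… 1956:Sat✓ 1957:Sun✓ 1958:Mon✓ 1959:Tue 1960:Thu 1961:Fri 1962:Sat✓ 1963:Sun✓ 1964:Tue 1965:Wed 1966:Thu 1967:Fri 1968:Sun✓ 1969:Mon✓ 1970:Tue
Years with five Mondays: 1923, 1924, 1928, 1929, 1930, 1934, 1935, 1940, 1941, 1945, 1946, 1947, 1951, 1952, 1956, 1957, 1958, 1962, 1963, 1968, 1969 → 21.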